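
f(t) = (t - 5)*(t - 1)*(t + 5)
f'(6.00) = 71.00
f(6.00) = 55.00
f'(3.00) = -4.00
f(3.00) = -32.00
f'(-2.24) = -5.47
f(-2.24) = 64.74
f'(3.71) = 8.87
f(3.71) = -30.45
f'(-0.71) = -22.07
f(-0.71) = 41.89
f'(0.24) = -25.31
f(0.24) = 18.96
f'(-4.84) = 54.96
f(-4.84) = 9.19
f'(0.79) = -24.71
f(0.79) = 5.12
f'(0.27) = -25.32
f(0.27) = 18.20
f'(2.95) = -4.79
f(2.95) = -31.78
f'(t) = (t - 5)*(t - 1) + (t - 5)*(t + 5) + (t - 1)*(t + 5) = 3*t^2 - 2*t - 25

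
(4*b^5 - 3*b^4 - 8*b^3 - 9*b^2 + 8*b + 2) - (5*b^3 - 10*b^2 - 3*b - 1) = 4*b^5 - 3*b^4 - 13*b^3 + b^2 + 11*b + 3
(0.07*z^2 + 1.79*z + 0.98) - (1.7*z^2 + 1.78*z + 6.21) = -1.63*z^2 + 0.01*z - 5.23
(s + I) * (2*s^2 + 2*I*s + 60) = 2*s^3 + 4*I*s^2 + 58*s + 60*I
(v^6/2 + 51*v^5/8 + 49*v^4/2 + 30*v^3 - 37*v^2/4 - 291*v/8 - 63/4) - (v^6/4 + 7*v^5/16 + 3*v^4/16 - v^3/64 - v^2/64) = v^6/4 + 95*v^5/16 + 389*v^4/16 + 1921*v^3/64 - 591*v^2/64 - 291*v/8 - 63/4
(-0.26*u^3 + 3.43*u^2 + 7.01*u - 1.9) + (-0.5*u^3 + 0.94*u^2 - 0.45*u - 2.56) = -0.76*u^3 + 4.37*u^2 + 6.56*u - 4.46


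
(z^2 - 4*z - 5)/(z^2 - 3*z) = (z^2 - 4*z - 5)/(z*(z - 3))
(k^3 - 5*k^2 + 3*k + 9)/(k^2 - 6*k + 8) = (k^3 - 5*k^2 + 3*k + 9)/(k^2 - 6*k + 8)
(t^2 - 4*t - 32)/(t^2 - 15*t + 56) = (t + 4)/(t - 7)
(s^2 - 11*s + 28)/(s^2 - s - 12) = (s - 7)/(s + 3)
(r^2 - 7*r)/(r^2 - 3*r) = (r - 7)/(r - 3)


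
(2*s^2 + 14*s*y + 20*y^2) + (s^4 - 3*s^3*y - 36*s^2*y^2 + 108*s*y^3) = s^4 - 3*s^3*y - 36*s^2*y^2 + 2*s^2 + 108*s*y^3 + 14*s*y + 20*y^2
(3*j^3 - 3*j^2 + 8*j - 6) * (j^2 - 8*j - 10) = 3*j^5 - 27*j^4 + 2*j^3 - 40*j^2 - 32*j + 60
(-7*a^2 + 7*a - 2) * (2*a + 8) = -14*a^3 - 42*a^2 + 52*a - 16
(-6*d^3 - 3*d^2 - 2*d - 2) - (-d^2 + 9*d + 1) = -6*d^3 - 2*d^2 - 11*d - 3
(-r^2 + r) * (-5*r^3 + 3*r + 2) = 5*r^5 - 5*r^4 - 3*r^3 + r^2 + 2*r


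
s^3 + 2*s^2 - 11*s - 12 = (s - 3)*(s + 1)*(s + 4)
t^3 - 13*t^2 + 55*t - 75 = (t - 5)^2*(t - 3)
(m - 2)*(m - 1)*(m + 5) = m^3 + 2*m^2 - 13*m + 10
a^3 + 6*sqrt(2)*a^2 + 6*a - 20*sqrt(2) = (a - sqrt(2))*(a + 2*sqrt(2))*(a + 5*sqrt(2))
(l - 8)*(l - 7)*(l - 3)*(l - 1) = l^4 - 19*l^3 + 119*l^2 - 269*l + 168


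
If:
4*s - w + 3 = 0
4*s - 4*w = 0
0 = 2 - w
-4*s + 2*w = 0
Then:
No Solution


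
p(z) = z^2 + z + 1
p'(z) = 2*z + 1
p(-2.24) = 3.78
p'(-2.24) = -3.48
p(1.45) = 4.55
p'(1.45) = 3.90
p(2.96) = 12.72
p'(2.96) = 6.92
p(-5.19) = 22.75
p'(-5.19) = -9.38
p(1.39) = 4.32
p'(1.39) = 3.78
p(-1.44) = 1.63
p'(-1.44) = -1.88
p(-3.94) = 12.58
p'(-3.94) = -6.88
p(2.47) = 9.57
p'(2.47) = 5.94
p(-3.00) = 7.00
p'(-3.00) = -5.00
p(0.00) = 1.00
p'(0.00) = 1.00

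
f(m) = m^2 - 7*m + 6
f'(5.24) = 3.48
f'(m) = 2*m - 7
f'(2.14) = -2.72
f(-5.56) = 75.83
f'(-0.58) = -8.16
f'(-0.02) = -7.04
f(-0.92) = 13.29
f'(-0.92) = -8.84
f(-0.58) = 10.40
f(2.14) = -4.40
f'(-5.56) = -18.12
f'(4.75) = 2.50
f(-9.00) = 150.00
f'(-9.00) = -25.00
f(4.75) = -4.69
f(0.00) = 6.00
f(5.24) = -3.22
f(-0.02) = 6.14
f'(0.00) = -7.00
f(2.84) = -5.81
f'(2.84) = -1.32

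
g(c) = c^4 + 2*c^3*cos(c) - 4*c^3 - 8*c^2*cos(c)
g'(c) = -2*c^3*sin(c) + 4*c^3 + 8*c^2*sin(c) + 6*c^2*cos(c) - 12*c^2 - 16*c*cos(c)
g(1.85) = -9.56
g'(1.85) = 0.90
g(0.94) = -5.73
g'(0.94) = -8.66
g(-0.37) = -0.89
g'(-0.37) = 4.01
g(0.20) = -0.33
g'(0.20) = -3.29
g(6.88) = 1163.42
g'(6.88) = 725.26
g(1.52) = -9.29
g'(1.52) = -2.76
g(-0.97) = -0.75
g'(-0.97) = -10.69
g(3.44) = -10.13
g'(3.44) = 1.67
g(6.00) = 570.26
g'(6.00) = 587.46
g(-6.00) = 1468.68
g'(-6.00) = -795.25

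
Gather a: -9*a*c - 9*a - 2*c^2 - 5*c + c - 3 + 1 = a*(-9*c - 9) - 2*c^2 - 4*c - 2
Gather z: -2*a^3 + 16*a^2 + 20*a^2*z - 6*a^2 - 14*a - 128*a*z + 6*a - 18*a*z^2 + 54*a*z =-2*a^3 + 10*a^2 - 18*a*z^2 - 8*a + z*(20*a^2 - 74*a)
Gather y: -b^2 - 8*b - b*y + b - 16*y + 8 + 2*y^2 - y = -b^2 - 7*b + 2*y^2 + y*(-b - 17) + 8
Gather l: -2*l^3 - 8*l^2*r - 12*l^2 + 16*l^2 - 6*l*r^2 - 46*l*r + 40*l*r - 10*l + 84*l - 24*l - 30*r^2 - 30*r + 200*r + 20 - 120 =-2*l^3 + l^2*(4 - 8*r) + l*(-6*r^2 - 6*r + 50) - 30*r^2 + 170*r - 100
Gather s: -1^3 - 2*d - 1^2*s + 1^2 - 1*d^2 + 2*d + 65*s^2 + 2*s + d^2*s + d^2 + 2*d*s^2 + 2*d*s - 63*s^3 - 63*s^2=-63*s^3 + s^2*(2*d + 2) + s*(d^2 + 2*d + 1)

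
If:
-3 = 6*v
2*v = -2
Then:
No Solution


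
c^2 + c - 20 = (c - 4)*(c + 5)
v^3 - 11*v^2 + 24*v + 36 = (v - 6)^2*(v + 1)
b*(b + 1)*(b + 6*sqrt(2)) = b^3 + b^2 + 6*sqrt(2)*b^2 + 6*sqrt(2)*b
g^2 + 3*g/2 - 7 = (g - 2)*(g + 7/2)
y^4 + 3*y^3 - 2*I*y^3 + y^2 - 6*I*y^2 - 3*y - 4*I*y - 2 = (y + 1)*(y + 2)*(y - I)^2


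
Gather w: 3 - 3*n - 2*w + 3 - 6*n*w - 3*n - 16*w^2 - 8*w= -6*n - 16*w^2 + w*(-6*n - 10) + 6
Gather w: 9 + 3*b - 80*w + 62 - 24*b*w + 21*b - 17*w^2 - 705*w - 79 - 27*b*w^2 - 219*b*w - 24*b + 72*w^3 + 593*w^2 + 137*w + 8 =72*w^3 + w^2*(576 - 27*b) + w*(-243*b - 648)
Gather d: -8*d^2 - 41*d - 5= -8*d^2 - 41*d - 5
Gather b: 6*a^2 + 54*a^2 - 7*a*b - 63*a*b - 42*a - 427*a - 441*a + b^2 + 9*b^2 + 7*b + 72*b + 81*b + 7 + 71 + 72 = 60*a^2 - 910*a + 10*b^2 + b*(160 - 70*a) + 150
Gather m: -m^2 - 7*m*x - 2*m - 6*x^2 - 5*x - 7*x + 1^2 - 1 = -m^2 + m*(-7*x - 2) - 6*x^2 - 12*x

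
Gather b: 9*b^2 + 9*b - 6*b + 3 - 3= 9*b^2 + 3*b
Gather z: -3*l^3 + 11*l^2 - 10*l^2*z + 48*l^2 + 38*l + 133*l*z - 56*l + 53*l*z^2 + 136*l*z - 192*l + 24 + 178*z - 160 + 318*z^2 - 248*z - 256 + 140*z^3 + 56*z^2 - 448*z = -3*l^3 + 59*l^2 - 210*l + 140*z^3 + z^2*(53*l + 374) + z*(-10*l^2 + 269*l - 518) - 392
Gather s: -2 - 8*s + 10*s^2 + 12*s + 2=10*s^2 + 4*s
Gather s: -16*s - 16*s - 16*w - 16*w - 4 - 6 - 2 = -32*s - 32*w - 12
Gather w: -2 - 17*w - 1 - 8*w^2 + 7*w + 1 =-8*w^2 - 10*w - 2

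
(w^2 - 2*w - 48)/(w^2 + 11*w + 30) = (w - 8)/(w + 5)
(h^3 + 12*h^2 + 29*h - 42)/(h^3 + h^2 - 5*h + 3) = (h^2 + 13*h + 42)/(h^2 + 2*h - 3)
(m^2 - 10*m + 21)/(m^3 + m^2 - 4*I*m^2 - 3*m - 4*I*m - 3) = (m^2 - 10*m + 21)/(m^3 + m^2*(1 - 4*I) - m*(3 + 4*I) - 3)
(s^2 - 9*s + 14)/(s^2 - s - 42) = (s - 2)/(s + 6)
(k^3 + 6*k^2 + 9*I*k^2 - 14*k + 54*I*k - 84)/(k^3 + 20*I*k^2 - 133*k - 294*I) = (k^2 + 2*k*(3 + I) + 12*I)/(k^2 + 13*I*k - 42)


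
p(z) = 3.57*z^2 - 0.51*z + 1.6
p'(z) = 7.14*z - 0.51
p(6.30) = 140.08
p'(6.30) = 44.47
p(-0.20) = 1.84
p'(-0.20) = -1.94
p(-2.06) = 17.80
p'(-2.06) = -15.22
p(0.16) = 1.61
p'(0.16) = 0.63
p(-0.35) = 2.22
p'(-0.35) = -3.01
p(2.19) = 17.61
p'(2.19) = 15.13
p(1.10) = 5.36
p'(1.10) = 7.34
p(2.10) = 16.27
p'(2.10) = 14.48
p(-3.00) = 35.26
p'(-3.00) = -21.93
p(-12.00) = 521.80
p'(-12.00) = -86.19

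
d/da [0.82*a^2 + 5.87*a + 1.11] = 1.64*a + 5.87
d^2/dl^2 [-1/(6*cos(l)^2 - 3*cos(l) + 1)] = 3*(-48*sin(l)^4 + 19*sin(l)^2 - 47*cos(l)/2 + 9*cos(3*l)/2 + 31)/(6*sin(l)^2 + 3*cos(l) - 7)^3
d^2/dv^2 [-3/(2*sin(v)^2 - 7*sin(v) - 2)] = 3*(-16*sin(v)^4 + 42*sin(v)^3 - 41*sin(v)^2 - 70*sin(v) + 106)/(7*sin(v) + cos(2*v) + 1)^3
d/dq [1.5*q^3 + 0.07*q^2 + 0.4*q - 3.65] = 4.5*q^2 + 0.14*q + 0.4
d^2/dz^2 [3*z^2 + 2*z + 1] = 6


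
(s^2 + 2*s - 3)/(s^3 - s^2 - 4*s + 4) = (s + 3)/(s^2 - 4)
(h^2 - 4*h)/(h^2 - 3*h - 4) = h/(h + 1)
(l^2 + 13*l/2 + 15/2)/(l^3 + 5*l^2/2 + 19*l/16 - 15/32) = 16*(l + 5)/(16*l^2 + 16*l - 5)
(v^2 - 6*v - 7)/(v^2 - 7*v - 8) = (v - 7)/(v - 8)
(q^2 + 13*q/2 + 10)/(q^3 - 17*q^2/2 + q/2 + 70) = (q + 4)/(q^2 - 11*q + 28)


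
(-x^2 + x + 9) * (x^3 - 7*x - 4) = -x^5 + x^4 + 16*x^3 - 3*x^2 - 67*x - 36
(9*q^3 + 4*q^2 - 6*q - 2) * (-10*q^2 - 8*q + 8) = -90*q^5 - 112*q^4 + 100*q^3 + 100*q^2 - 32*q - 16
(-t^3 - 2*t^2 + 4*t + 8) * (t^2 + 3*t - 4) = -t^5 - 5*t^4 + 2*t^3 + 28*t^2 + 8*t - 32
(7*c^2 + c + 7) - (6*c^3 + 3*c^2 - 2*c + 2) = -6*c^3 + 4*c^2 + 3*c + 5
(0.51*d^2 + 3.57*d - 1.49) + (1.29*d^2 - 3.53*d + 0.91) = 1.8*d^2 + 0.04*d - 0.58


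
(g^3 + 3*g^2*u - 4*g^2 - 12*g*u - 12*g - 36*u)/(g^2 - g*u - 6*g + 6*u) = (-g^2 - 3*g*u - 2*g - 6*u)/(-g + u)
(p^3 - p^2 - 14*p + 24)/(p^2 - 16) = (p^2 - 5*p + 6)/(p - 4)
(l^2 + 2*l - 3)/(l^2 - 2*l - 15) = (l - 1)/(l - 5)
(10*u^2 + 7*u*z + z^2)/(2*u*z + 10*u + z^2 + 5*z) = (5*u + z)/(z + 5)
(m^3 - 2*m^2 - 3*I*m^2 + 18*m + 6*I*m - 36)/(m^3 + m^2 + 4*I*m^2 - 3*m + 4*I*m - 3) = (m^2 + m*(-2 - 6*I) + 12*I)/(m^2 + m*(1 + I) + I)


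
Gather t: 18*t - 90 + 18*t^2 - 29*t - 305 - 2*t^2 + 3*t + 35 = 16*t^2 - 8*t - 360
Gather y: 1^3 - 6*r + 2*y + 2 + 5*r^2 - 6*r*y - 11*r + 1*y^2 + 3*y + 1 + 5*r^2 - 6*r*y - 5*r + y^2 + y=10*r^2 - 22*r + 2*y^2 + y*(6 - 12*r) + 4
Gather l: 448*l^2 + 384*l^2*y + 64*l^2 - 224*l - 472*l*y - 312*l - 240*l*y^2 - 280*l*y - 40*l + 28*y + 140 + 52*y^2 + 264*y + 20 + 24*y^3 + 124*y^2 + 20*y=l^2*(384*y + 512) + l*(-240*y^2 - 752*y - 576) + 24*y^3 + 176*y^2 + 312*y + 160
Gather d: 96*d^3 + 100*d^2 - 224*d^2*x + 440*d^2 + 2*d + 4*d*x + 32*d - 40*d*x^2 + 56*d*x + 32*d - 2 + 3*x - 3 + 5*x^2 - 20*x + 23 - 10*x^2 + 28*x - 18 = 96*d^3 + d^2*(540 - 224*x) + d*(-40*x^2 + 60*x + 66) - 5*x^2 + 11*x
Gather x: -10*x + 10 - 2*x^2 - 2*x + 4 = -2*x^2 - 12*x + 14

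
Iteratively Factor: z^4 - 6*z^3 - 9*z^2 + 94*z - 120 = (z - 2)*(z^3 - 4*z^2 - 17*z + 60) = (z - 5)*(z - 2)*(z^2 + z - 12) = (z - 5)*(z - 3)*(z - 2)*(z + 4)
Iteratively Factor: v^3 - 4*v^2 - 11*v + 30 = (v - 2)*(v^2 - 2*v - 15) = (v - 2)*(v + 3)*(v - 5)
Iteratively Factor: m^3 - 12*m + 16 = (m - 2)*(m^2 + 2*m - 8) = (m - 2)*(m + 4)*(m - 2)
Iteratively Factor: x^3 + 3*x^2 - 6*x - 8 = (x - 2)*(x^2 + 5*x + 4) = (x - 2)*(x + 1)*(x + 4)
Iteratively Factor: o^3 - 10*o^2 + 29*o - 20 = (o - 1)*(o^2 - 9*o + 20) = (o - 4)*(o - 1)*(o - 5)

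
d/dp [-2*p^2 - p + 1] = -4*p - 1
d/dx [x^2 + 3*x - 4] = 2*x + 3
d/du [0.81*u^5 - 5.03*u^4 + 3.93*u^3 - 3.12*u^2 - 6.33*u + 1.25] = 4.05*u^4 - 20.12*u^3 + 11.79*u^2 - 6.24*u - 6.33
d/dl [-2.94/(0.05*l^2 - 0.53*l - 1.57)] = (0.294*l - 1.5582)/(-0.05*l^2 + 0.53*l + 1.57)^2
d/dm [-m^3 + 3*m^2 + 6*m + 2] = -3*m^2 + 6*m + 6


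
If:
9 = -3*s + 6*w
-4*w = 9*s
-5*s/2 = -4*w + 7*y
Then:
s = -6/11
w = 27/22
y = 69/77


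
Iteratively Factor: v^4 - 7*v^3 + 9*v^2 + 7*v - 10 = (v + 1)*(v^3 - 8*v^2 + 17*v - 10) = (v - 1)*(v + 1)*(v^2 - 7*v + 10) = (v - 2)*(v - 1)*(v + 1)*(v - 5)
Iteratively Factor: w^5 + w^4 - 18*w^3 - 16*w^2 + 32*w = (w + 4)*(w^4 - 3*w^3 - 6*w^2 + 8*w) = w*(w + 4)*(w^3 - 3*w^2 - 6*w + 8) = w*(w - 1)*(w + 4)*(w^2 - 2*w - 8) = w*(w - 4)*(w - 1)*(w + 4)*(w + 2)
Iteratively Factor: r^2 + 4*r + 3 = (r + 1)*(r + 3)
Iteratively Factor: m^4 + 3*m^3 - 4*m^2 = (m)*(m^3 + 3*m^2 - 4*m) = m*(m - 1)*(m^2 + 4*m) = m*(m - 1)*(m + 4)*(m)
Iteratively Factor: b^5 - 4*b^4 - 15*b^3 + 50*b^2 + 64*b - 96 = (b + 2)*(b^4 - 6*b^3 - 3*b^2 + 56*b - 48) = (b - 4)*(b + 2)*(b^3 - 2*b^2 - 11*b + 12) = (b - 4)^2*(b + 2)*(b^2 + 2*b - 3) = (b - 4)^2*(b + 2)*(b + 3)*(b - 1)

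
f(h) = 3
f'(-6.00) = 0.00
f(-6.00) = 3.00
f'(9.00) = 0.00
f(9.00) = 3.00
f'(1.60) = 0.00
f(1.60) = 3.00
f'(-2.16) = 0.00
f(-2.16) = 3.00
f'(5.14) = 0.00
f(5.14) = 3.00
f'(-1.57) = 0.00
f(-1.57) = 3.00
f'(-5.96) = 0.00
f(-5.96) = 3.00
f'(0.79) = 0.00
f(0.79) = 3.00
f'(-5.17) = 0.00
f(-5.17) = 3.00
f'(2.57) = 0.00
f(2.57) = 3.00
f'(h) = 0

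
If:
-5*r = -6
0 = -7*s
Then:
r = 6/5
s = 0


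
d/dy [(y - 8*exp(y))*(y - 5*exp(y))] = -13*y*exp(y) + 2*y + 80*exp(2*y) - 13*exp(y)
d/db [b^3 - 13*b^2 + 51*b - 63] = 3*b^2 - 26*b + 51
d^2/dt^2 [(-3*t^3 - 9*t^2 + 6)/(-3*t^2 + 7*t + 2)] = 12*(59*t^3 + 21*t^2 + 69*t - 49)/(27*t^6 - 189*t^5 + 387*t^4 - 91*t^3 - 258*t^2 - 84*t - 8)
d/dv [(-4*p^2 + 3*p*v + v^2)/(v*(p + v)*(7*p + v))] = (28*p^4 + 64*p^3*v - 5*p^2*v^2 - 6*p*v^3 - v^4)/(v^2*(49*p^4 + 112*p^3*v + 78*p^2*v^2 + 16*p*v^3 + v^4))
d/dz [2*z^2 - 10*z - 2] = 4*z - 10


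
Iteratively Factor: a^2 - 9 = (a - 3)*(a + 3)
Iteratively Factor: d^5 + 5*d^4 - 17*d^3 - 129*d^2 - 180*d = (d + 4)*(d^4 + d^3 - 21*d^2 - 45*d) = (d + 3)*(d + 4)*(d^3 - 2*d^2 - 15*d) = d*(d + 3)*(d + 4)*(d^2 - 2*d - 15) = d*(d - 5)*(d + 3)*(d + 4)*(d + 3)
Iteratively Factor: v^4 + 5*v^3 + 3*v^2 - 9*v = (v - 1)*(v^3 + 6*v^2 + 9*v) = (v - 1)*(v + 3)*(v^2 + 3*v) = v*(v - 1)*(v + 3)*(v + 3)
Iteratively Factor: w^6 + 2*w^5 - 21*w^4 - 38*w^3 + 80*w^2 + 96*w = (w)*(w^5 + 2*w^4 - 21*w^3 - 38*w^2 + 80*w + 96) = w*(w - 2)*(w^4 + 4*w^3 - 13*w^2 - 64*w - 48) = w*(w - 2)*(w + 1)*(w^3 + 3*w^2 - 16*w - 48) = w*(w - 2)*(w + 1)*(w + 4)*(w^2 - w - 12) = w*(w - 4)*(w - 2)*(w + 1)*(w + 4)*(w + 3)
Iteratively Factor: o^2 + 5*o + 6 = (o + 2)*(o + 3)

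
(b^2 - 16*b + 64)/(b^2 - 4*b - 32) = (b - 8)/(b + 4)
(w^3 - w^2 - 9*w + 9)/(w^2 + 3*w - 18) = (w^2 + 2*w - 3)/(w + 6)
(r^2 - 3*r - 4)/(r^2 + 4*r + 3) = (r - 4)/(r + 3)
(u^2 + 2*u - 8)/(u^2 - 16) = (u - 2)/(u - 4)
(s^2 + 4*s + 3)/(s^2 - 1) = (s + 3)/(s - 1)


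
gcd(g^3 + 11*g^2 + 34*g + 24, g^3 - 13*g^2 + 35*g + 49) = g + 1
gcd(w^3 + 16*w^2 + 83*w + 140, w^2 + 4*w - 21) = w + 7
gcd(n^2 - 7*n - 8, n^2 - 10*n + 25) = 1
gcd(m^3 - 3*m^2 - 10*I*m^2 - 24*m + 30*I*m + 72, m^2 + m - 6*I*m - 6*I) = m - 6*I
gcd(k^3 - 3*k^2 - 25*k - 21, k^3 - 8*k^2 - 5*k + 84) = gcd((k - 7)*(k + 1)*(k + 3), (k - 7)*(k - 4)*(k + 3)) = k^2 - 4*k - 21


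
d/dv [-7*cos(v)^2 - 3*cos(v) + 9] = (14*cos(v) + 3)*sin(v)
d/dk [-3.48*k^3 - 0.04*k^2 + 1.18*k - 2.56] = -10.44*k^2 - 0.08*k + 1.18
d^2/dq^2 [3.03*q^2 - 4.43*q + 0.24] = 6.06000000000000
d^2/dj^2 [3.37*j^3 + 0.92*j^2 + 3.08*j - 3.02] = 20.22*j + 1.84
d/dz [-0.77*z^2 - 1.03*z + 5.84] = -1.54*z - 1.03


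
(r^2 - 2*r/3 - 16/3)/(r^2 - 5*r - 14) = (r - 8/3)/(r - 7)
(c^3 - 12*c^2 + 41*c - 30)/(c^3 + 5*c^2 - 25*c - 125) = (c^2 - 7*c + 6)/(c^2 + 10*c + 25)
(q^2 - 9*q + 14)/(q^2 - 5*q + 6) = (q - 7)/(q - 3)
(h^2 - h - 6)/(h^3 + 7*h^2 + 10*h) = (h - 3)/(h*(h + 5))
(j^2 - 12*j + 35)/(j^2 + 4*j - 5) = (j^2 - 12*j + 35)/(j^2 + 4*j - 5)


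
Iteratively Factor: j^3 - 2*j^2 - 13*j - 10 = (j - 5)*(j^2 + 3*j + 2) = (j - 5)*(j + 2)*(j + 1)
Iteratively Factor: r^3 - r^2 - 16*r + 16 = (r - 4)*(r^2 + 3*r - 4) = (r - 4)*(r - 1)*(r + 4)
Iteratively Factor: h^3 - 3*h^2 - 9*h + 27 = (h + 3)*(h^2 - 6*h + 9) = (h - 3)*(h + 3)*(h - 3)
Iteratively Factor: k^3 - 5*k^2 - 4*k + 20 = (k + 2)*(k^2 - 7*k + 10) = (k - 2)*(k + 2)*(k - 5)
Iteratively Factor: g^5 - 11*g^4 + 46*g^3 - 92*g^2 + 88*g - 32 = (g - 2)*(g^4 - 9*g^3 + 28*g^2 - 36*g + 16) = (g - 2)^2*(g^3 - 7*g^2 + 14*g - 8) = (g - 4)*(g - 2)^2*(g^2 - 3*g + 2) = (g - 4)*(g - 2)^2*(g - 1)*(g - 2)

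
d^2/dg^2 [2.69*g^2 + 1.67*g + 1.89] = 5.38000000000000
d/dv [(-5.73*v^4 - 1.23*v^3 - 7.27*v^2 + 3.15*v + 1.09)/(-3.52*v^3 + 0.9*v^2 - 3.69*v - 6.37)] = (20.1696*v^6 - 10.314*v^5 + 36.7337*v^4 + 177.2538*v^3 + 59.007*v^2 + 90.6578*v - 16.0434)/(12.3904*v^6 - 6.336*v^5 + 26.7876*v^4 + 38.2028*v^3 + 2.1501*v^2 + 47.0106*v + 40.5769)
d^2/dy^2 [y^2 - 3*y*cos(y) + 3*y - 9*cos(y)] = 3*y*cos(y) + 6*sin(y) + 9*cos(y) + 2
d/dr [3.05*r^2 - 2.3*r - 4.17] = 6.1*r - 2.3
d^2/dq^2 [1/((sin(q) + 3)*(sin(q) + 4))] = (-4*sin(q)^4 - 21*sin(q)^3 + 5*sin(q)^2 + 126*sin(q) + 74)/((sin(q) + 3)^3*(sin(q) + 4)^3)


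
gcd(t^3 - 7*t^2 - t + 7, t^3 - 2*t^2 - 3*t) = t + 1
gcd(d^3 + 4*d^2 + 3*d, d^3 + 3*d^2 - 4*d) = d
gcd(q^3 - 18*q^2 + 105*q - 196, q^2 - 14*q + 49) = q^2 - 14*q + 49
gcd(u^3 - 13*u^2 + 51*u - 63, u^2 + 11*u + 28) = 1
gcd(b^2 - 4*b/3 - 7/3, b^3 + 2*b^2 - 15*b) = 1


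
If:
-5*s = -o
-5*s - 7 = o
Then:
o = -7/2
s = -7/10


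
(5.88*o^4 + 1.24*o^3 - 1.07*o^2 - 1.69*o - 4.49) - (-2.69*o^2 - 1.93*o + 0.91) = 5.88*o^4 + 1.24*o^3 + 1.62*o^2 + 0.24*o - 5.4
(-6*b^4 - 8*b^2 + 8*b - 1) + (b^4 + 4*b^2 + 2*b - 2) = -5*b^4 - 4*b^2 + 10*b - 3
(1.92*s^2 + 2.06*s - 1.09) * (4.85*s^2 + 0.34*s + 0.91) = 9.312*s^4 + 10.6438*s^3 - 2.8389*s^2 + 1.504*s - 0.9919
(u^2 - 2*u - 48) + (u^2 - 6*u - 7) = 2*u^2 - 8*u - 55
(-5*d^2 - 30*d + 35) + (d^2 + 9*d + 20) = -4*d^2 - 21*d + 55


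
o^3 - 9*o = o*(o - 3)*(o + 3)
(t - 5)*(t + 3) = t^2 - 2*t - 15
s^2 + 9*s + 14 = (s + 2)*(s + 7)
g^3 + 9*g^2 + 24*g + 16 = (g + 1)*(g + 4)^2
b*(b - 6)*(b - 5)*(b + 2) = b^4 - 9*b^3 + 8*b^2 + 60*b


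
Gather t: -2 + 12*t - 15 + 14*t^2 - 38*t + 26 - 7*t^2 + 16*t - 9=7*t^2 - 10*t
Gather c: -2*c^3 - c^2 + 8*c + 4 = -2*c^3 - c^2 + 8*c + 4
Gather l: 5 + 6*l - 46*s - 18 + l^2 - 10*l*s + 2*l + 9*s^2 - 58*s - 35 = l^2 + l*(8 - 10*s) + 9*s^2 - 104*s - 48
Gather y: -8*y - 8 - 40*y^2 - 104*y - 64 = -40*y^2 - 112*y - 72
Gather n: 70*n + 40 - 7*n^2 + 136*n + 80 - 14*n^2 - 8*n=-21*n^2 + 198*n + 120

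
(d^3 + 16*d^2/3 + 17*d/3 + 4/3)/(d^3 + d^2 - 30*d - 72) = (3*d^2 + 4*d + 1)/(3*(d^2 - 3*d - 18))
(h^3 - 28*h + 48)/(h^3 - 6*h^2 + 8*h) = (h + 6)/h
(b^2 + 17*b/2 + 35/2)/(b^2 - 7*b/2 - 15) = (2*b^2 + 17*b + 35)/(2*b^2 - 7*b - 30)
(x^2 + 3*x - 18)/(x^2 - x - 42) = (x - 3)/(x - 7)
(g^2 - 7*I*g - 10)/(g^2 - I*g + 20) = (g - 2*I)/(g + 4*I)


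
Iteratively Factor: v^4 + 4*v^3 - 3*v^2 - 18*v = (v - 2)*(v^3 + 6*v^2 + 9*v) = (v - 2)*(v + 3)*(v^2 + 3*v) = v*(v - 2)*(v + 3)*(v + 3)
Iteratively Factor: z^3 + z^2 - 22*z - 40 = (z - 5)*(z^2 + 6*z + 8) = (z - 5)*(z + 2)*(z + 4)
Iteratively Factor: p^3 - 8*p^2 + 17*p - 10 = (p - 1)*(p^2 - 7*p + 10) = (p - 5)*(p - 1)*(p - 2)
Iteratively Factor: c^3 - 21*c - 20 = (c + 4)*(c^2 - 4*c - 5) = (c - 5)*(c + 4)*(c + 1)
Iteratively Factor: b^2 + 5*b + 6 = (b + 2)*(b + 3)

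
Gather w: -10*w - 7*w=-17*w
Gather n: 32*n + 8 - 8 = 32*n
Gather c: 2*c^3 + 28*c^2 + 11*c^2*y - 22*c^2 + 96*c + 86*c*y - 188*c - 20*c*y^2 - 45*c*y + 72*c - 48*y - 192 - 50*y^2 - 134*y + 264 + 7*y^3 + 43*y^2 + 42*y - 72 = 2*c^3 + c^2*(11*y + 6) + c*(-20*y^2 + 41*y - 20) + 7*y^3 - 7*y^2 - 140*y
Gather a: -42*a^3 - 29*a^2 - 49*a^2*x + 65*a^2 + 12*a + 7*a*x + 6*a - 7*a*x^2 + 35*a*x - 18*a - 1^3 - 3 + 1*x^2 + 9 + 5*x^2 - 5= -42*a^3 + a^2*(36 - 49*x) + a*(-7*x^2 + 42*x) + 6*x^2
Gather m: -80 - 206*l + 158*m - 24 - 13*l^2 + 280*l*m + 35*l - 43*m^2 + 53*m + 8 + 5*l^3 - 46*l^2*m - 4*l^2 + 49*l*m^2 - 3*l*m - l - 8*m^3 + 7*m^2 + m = 5*l^3 - 17*l^2 - 172*l - 8*m^3 + m^2*(49*l - 36) + m*(-46*l^2 + 277*l + 212) - 96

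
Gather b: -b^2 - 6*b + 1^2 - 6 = -b^2 - 6*b - 5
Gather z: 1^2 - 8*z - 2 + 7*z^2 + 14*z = 7*z^2 + 6*z - 1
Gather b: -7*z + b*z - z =b*z - 8*z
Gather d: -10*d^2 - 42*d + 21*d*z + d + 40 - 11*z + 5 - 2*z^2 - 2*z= -10*d^2 + d*(21*z - 41) - 2*z^2 - 13*z + 45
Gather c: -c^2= -c^2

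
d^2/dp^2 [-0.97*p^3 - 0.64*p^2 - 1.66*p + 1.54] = -5.82*p - 1.28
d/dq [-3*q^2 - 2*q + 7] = -6*q - 2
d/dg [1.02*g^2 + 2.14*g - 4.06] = 2.04*g + 2.14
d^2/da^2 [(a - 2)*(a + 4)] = 2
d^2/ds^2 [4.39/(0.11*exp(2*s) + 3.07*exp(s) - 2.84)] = (4.39*(0.22*exp(s) + 3.07)*(0.44*exp(s) + 6.14)*exp(s) - (1.9316*exp(s) + 13.4773)*(0.11*exp(2*s) + 3.07*exp(s) - 2.84))*exp(s)/(0.11*exp(2*s) + 3.07*exp(s) - 2.84)^3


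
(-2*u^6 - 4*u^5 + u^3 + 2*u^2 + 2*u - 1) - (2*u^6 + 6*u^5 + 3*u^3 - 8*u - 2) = -4*u^6 - 10*u^5 - 2*u^3 + 2*u^2 + 10*u + 1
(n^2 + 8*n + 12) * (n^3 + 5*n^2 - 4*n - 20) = n^5 + 13*n^4 + 48*n^3 + 8*n^2 - 208*n - 240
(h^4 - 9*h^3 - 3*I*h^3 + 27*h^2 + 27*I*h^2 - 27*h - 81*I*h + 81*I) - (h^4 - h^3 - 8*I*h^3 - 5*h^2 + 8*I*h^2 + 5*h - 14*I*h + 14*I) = -8*h^3 + 5*I*h^3 + 32*h^2 + 19*I*h^2 - 32*h - 67*I*h + 67*I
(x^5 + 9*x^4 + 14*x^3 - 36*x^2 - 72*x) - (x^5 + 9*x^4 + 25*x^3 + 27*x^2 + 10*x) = -11*x^3 - 63*x^2 - 82*x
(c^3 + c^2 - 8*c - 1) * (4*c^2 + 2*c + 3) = 4*c^5 + 6*c^4 - 27*c^3 - 17*c^2 - 26*c - 3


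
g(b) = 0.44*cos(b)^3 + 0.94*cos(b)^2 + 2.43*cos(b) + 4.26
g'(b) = -1.32*sin(b)*cos(b)^2 - 1.88*sin(b)*cos(b) - 2.43*sin(b)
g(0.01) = 8.07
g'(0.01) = -0.06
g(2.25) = 3.00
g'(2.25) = -1.38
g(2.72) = 2.49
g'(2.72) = -0.74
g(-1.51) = 4.41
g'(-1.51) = 2.54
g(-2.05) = 3.30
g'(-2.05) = 1.64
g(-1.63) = 4.12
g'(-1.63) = 2.32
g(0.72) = 6.81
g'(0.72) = -3.03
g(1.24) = 5.16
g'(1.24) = -3.01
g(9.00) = 2.49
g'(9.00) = -0.75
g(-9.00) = 2.49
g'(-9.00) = 0.75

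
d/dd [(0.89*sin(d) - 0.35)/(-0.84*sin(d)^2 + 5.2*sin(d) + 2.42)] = (0.7476*sin(d)^2 - 0.588*sin(d) + 3.9738)*cos(d)/(0.7056*sin(d)^4 - 8.736*sin(d)^3 + 22.9744*sin(d)^2 + 25.168*sin(d) + 5.8564)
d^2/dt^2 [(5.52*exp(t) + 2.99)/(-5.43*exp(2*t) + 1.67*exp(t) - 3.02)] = (-162.756648*exp(4*t) - 402.695316*exp(3*t) + 624.462489*exp(2*t) + 159.948877*exp(t) - 65.424374)*exp(t)/(160.103007*exp(6*t) - 147.719349*exp(5*t) + 312.564375*exp(4*t) - 168.971435*exp(3*t) + 173.83875*exp(2*t) - 45.693204*exp(t) + 27.543608)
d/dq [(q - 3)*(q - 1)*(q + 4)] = 3*q^2 - 13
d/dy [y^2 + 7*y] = 2*y + 7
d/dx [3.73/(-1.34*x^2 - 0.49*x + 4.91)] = (9.9964*x + 1.8277)/(1.34*x^2 + 0.49*x - 4.91)^2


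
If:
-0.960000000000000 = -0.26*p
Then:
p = 3.69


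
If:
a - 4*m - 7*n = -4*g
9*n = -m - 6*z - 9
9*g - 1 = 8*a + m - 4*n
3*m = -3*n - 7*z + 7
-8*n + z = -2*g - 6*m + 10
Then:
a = -29865/5296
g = -20477/5296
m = -4425/5296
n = -13439/5296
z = 1619/662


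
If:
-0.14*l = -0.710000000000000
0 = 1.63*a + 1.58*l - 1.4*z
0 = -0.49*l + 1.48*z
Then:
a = -3.47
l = 5.07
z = 1.68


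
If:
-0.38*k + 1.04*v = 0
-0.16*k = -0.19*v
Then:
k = 0.00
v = 0.00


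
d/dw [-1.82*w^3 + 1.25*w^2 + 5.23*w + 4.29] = -5.46*w^2 + 2.5*w + 5.23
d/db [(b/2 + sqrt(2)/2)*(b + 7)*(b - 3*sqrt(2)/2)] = 3*b^2/2 - sqrt(2)*b/2 + 7*b - 7*sqrt(2)/4 - 3/2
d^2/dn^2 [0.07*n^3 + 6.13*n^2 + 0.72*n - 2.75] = 0.42*n + 12.26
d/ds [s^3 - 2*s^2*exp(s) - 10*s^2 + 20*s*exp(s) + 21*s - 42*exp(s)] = -2*s^2*exp(s) + 3*s^2 + 16*s*exp(s) - 20*s - 22*exp(s) + 21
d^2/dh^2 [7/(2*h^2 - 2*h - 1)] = 28*(2*h^2 - 2*h - 2*(2*h - 1)^2 - 1)/(-2*h^2 + 2*h + 1)^3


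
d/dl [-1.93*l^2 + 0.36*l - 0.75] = 0.36 - 3.86*l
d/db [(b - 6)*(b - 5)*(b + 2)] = 3*b^2 - 18*b + 8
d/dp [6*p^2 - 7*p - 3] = 12*p - 7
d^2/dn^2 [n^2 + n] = 2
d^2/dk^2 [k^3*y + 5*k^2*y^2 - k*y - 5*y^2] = 2*y*(3*k + 5*y)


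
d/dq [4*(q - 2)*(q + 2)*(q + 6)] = 12*q^2 + 48*q - 16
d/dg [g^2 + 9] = 2*g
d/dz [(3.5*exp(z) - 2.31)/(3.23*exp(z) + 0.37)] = 8.7563*exp(z)/(3.23*exp(z) + 0.37)^2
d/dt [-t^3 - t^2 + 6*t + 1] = -3*t^2 - 2*t + 6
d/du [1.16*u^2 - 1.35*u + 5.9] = 2.32*u - 1.35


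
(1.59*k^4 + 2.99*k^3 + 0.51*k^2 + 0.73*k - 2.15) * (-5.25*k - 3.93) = -8.3475*k^5 - 21.9462*k^4 - 14.4282*k^3 - 5.8368*k^2 + 8.4186*k + 8.4495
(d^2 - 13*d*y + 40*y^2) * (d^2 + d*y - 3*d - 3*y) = d^4 - 12*d^3*y - 3*d^3 + 27*d^2*y^2 + 36*d^2*y + 40*d*y^3 - 81*d*y^2 - 120*y^3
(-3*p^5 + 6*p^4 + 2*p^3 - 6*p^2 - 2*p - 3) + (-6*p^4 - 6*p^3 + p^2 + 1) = -3*p^5 - 4*p^3 - 5*p^2 - 2*p - 2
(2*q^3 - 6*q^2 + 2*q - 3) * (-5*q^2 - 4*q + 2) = -10*q^5 + 22*q^4 + 18*q^3 - 5*q^2 + 16*q - 6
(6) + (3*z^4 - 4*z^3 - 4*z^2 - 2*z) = 3*z^4 - 4*z^3 - 4*z^2 - 2*z + 6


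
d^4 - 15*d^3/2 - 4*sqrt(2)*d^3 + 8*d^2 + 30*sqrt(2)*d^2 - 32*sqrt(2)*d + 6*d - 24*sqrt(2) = (d - 6)*(d - 2)*(d + 1/2)*(d - 4*sqrt(2))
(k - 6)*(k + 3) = k^2 - 3*k - 18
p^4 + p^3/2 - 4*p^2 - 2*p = p*(p - 2)*(p + 1/2)*(p + 2)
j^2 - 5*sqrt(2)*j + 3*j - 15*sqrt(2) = (j + 3)*(j - 5*sqrt(2))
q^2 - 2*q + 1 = (q - 1)^2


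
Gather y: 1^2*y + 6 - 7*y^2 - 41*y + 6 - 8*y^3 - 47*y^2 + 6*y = -8*y^3 - 54*y^2 - 34*y + 12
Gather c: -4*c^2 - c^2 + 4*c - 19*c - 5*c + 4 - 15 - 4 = -5*c^2 - 20*c - 15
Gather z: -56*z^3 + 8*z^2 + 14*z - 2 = -56*z^3 + 8*z^2 + 14*z - 2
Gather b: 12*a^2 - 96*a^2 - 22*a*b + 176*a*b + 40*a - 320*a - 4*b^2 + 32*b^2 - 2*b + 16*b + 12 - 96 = -84*a^2 - 280*a + 28*b^2 + b*(154*a + 14) - 84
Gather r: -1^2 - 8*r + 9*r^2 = 9*r^2 - 8*r - 1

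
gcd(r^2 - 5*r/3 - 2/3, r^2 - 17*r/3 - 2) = r + 1/3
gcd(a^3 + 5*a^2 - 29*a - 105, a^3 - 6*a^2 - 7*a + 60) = a^2 - 2*a - 15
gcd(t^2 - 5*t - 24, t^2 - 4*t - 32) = t - 8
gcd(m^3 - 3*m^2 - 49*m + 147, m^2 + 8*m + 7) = m + 7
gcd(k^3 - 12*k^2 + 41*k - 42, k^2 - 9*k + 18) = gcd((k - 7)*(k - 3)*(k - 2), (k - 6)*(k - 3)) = k - 3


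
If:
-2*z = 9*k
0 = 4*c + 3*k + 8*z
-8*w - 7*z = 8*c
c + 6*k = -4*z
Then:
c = 0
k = 0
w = 0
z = 0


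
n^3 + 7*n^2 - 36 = (n - 2)*(n + 3)*(n + 6)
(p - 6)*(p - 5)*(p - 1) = p^3 - 12*p^2 + 41*p - 30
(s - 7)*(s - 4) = s^2 - 11*s + 28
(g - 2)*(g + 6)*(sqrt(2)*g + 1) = sqrt(2)*g^3 + g^2 + 4*sqrt(2)*g^2 - 12*sqrt(2)*g + 4*g - 12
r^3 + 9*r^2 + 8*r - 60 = (r - 2)*(r + 5)*(r + 6)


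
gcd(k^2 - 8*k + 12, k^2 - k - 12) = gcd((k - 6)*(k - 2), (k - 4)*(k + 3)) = 1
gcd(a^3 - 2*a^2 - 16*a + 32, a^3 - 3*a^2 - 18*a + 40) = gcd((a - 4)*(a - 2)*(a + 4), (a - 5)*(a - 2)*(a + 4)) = a^2 + 2*a - 8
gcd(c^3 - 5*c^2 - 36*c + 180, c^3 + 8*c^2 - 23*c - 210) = c^2 + c - 30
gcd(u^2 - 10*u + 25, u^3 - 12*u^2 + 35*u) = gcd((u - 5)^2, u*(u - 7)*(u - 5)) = u - 5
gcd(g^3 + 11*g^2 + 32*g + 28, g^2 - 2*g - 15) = 1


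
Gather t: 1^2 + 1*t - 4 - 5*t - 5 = -4*t - 8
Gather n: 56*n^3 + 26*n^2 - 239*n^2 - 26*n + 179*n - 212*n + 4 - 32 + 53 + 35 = 56*n^3 - 213*n^2 - 59*n + 60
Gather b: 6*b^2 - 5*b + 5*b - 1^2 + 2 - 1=6*b^2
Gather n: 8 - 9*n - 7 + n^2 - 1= n^2 - 9*n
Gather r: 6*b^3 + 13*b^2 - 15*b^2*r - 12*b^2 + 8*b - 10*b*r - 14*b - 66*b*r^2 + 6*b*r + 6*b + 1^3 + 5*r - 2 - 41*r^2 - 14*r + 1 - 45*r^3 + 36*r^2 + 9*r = 6*b^3 + b^2 - 45*r^3 + r^2*(-66*b - 5) + r*(-15*b^2 - 4*b)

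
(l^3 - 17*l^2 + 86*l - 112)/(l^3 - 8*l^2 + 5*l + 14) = (l - 8)/(l + 1)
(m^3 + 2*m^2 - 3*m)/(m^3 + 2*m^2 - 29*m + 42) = m*(m^2 + 2*m - 3)/(m^3 + 2*m^2 - 29*m + 42)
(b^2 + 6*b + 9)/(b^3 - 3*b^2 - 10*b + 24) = (b + 3)/(b^2 - 6*b + 8)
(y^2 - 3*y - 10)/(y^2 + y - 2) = (y - 5)/(y - 1)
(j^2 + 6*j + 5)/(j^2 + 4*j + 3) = (j + 5)/(j + 3)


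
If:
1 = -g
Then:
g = -1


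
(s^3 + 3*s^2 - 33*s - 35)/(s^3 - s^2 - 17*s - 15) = (s + 7)/(s + 3)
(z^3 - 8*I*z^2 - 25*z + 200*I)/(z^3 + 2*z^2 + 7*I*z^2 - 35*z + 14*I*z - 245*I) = (z^2 + z*(5 - 8*I) - 40*I)/(z^2 + 7*z*(1 + I) + 49*I)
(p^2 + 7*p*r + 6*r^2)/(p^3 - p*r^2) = (p + 6*r)/(p*(p - r))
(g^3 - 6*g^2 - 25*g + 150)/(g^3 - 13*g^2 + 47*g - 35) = (g^2 - g - 30)/(g^2 - 8*g + 7)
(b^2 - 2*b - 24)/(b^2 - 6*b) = (b + 4)/b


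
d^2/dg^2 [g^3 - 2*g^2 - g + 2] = 6*g - 4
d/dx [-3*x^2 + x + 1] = 1 - 6*x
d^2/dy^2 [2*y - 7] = 0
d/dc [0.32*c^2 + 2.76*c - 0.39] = 0.64*c + 2.76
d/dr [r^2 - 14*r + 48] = 2*r - 14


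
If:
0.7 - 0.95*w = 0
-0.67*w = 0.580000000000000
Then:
No Solution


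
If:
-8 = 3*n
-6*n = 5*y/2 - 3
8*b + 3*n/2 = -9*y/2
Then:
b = -151/40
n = -8/3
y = 38/5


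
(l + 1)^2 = l^2 + 2*l + 1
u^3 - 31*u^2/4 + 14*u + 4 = (u - 4)^2*(u + 1/4)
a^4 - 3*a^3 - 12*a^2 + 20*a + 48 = (a - 4)*(a - 3)*(a + 2)^2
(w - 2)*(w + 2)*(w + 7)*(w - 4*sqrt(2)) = w^4 - 4*sqrt(2)*w^3 + 7*w^3 - 28*sqrt(2)*w^2 - 4*w^2 - 28*w + 16*sqrt(2)*w + 112*sqrt(2)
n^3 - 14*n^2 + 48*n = n*(n - 8)*(n - 6)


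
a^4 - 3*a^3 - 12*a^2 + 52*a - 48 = (a - 3)*(a - 2)^2*(a + 4)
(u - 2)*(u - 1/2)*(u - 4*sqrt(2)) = u^3 - 4*sqrt(2)*u^2 - 5*u^2/2 + u + 10*sqrt(2)*u - 4*sqrt(2)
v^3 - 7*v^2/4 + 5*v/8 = v*(v - 5/4)*(v - 1/2)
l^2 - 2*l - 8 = (l - 4)*(l + 2)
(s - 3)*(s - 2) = s^2 - 5*s + 6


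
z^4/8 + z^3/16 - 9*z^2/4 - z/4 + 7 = (z/4 + 1)*(z/2 + 1)*(z - 7/2)*(z - 2)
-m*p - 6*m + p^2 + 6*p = (-m + p)*(p + 6)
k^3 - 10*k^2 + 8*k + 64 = (k - 8)*(k - 4)*(k + 2)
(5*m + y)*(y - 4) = 5*m*y - 20*m + y^2 - 4*y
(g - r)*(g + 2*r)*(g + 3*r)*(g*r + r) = g^4*r + 4*g^3*r^2 + g^3*r + g^2*r^3 + 4*g^2*r^2 - 6*g*r^4 + g*r^3 - 6*r^4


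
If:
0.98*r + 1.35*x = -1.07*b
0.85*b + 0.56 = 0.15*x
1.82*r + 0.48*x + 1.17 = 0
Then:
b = -0.47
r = -0.92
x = 1.04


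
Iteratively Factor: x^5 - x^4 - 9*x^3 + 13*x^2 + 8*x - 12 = (x - 2)*(x^4 + x^3 - 7*x^2 - x + 6) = (x - 2)*(x - 1)*(x^3 + 2*x^2 - 5*x - 6) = (x - 2)*(x - 1)*(x + 3)*(x^2 - x - 2) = (x - 2)^2*(x - 1)*(x + 3)*(x + 1)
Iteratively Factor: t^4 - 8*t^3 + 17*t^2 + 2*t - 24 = (t - 2)*(t^3 - 6*t^2 + 5*t + 12) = (t - 4)*(t - 2)*(t^2 - 2*t - 3) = (t - 4)*(t - 2)*(t + 1)*(t - 3)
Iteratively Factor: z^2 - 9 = (z - 3)*(z + 3)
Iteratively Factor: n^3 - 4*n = (n)*(n^2 - 4) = n*(n + 2)*(n - 2)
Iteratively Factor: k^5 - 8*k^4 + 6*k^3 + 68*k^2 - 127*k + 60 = (k - 1)*(k^4 - 7*k^3 - k^2 + 67*k - 60) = (k - 1)^2*(k^3 - 6*k^2 - 7*k + 60) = (k - 1)^2*(k + 3)*(k^2 - 9*k + 20) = (k - 4)*(k - 1)^2*(k + 3)*(k - 5)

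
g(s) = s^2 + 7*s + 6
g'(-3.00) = 1.00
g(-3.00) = -6.00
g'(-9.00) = -11.00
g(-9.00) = 24.00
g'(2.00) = 11.00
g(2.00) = 24.00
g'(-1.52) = 3.96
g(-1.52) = -2.33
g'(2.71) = 12.42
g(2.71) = 32.31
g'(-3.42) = 0.16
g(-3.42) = -6.24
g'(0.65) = 8.30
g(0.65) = 10.97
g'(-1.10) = 4.80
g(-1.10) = -0.49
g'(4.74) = 16.48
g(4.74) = 61.65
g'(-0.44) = 6.12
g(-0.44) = 3.11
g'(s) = 2*s + 7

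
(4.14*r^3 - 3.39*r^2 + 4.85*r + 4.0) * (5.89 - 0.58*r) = -2.4012*r^4 + 26.3508*r^3 - 22.7801*r^2 + 26.2465*r + 23.56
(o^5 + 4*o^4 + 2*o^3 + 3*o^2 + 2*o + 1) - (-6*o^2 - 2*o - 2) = o^5 + 4*o^4 + 2*o^3 + 9*o^2 + 4*o + 3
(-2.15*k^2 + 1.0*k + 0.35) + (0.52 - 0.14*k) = -2.15*k^2 + 0.86*k + 0.87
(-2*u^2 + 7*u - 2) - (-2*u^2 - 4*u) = 11*u - 2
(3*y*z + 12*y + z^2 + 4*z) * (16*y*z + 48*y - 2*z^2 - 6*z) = 48*y^2*z^2 + 336*y^2*z + 576*y^2 + 10*y*z^3 + 70*y*z^2 + 120*y*z - 2*z^4 - 14*z^3 - 24*z^2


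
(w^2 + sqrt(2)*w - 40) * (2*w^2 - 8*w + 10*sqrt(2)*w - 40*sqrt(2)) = 2*w^4 - 8*w^3 + 12*sqrt(2)*w^3 - 48*sqrt(2)*w^2 - 60*w^2 - 400*sqrt(2)*w + 240*w + 1600*sqrt(2)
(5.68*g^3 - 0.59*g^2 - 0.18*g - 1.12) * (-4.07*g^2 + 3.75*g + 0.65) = -23.1176*g^5 + 23.7013*g^4 + 2.2121*g^3 + 3.4999*g^2 - 4.317*g - 0.728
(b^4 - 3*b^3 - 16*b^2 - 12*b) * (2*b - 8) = 2*b^5 - 14*b^4 - 8*b^3 + 104*b^2 + 96*b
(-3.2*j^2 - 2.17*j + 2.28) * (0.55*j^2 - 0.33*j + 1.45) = -1.76*j^4 - 0.1375*j^3 - 2.6699*j^2 - 3.8989*j + 3.306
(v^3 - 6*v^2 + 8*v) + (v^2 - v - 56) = v^3 - 5*v^2 + 7*v - 56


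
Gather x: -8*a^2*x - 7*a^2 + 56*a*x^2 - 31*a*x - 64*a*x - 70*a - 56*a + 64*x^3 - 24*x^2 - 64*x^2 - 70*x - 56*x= -7*a^2 - 126*a + 64*x^3 + x^2*(56*a - 88) + x*(-8*a^2 - 95*a - 126)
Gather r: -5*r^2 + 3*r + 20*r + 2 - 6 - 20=-5*r^2 + 23*r - 24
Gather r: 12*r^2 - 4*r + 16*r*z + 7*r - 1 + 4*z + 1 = 12*r^2 + r*(16*z + 3) + 4*z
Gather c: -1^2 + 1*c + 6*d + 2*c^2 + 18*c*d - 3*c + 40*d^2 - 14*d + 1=2*c^2 + c*(18*d - 2) + 40*d^2 - 8*d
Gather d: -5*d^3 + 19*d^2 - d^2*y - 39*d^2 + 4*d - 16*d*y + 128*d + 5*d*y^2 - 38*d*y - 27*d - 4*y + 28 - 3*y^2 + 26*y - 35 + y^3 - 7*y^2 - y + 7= -5*d^3 + d^2*(-y - 20) + d*(5*y^2 - 54*y + 105) + y^3 - 10*y^2 + 21*y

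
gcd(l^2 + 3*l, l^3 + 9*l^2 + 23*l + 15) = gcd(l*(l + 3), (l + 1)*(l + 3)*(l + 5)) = l + 3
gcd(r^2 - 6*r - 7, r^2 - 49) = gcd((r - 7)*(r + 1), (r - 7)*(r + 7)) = r - 7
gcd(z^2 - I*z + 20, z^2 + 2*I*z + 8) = z + 4*I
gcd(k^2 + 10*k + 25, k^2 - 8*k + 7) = 1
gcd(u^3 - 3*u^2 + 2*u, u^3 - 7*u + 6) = u^2 - 3*u + 2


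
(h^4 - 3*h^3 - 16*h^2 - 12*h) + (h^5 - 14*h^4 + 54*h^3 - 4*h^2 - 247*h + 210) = h^5 - 13*h^4 + 51*h^3 - 20*h^2 - 259*h + 210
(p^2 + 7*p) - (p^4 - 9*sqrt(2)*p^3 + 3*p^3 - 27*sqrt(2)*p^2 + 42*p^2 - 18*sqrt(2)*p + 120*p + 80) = -p^4 - 3*p^3 + 9*sqrt(2)*p^3 - 41*p^2 + 27*sqrt(2)*p^2 - 113*p + 18*sqrt(2)*p - 80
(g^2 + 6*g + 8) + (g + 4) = g^2 + 7*g + 12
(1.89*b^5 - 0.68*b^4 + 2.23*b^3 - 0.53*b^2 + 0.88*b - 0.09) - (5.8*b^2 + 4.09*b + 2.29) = 1.89*b^5 - 0.68*b^4 + 2.23*b^3 - 6.33*b^2 - 3.21*b - 2.38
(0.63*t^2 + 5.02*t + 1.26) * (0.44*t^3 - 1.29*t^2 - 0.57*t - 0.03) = 0.2772*t^5 + 1.3961*t^4 - 6.2805*t^3 - 4.5057*t^2 - 0.8688*t - 0.0378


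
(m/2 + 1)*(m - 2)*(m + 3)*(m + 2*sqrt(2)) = m^4/2 + sqrt(2)*m^3 + 3*m^3/2 - 2*m^2 + 3*sqrt(2)*m^2 - 6*m - 4*sqrt(2)*m - 12*sqrt(2)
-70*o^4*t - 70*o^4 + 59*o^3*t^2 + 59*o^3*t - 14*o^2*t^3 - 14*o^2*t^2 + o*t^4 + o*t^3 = (-7*o + t)*(-5*o + t)*(-2*o + t)*(o*t + o)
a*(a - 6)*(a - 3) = a^3 - 9*a^2 + 18*a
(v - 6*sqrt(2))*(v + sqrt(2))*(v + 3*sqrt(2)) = v^3 - 2*sqrt(2)*v^2 - 42*v - 36*sqrt(2)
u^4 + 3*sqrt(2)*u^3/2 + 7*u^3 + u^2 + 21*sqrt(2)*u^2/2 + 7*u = u*(u + 7)*(u + sqrt(2)/2)*(u + sqrt(2))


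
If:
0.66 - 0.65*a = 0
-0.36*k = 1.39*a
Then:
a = 1.02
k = -3.92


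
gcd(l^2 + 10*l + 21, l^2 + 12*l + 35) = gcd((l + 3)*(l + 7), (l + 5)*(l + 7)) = l + 7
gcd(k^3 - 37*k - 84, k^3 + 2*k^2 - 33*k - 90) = k + 3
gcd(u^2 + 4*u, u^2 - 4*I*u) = u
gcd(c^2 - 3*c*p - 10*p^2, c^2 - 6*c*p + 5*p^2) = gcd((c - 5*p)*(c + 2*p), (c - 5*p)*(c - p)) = -c + 5*p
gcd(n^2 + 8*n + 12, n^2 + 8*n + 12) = n^2 + 8*n + 12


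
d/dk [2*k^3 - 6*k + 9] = 6*k^2 - 6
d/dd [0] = 0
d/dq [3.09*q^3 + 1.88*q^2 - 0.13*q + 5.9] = 9.27*q^2 + 3.76*q - 0.13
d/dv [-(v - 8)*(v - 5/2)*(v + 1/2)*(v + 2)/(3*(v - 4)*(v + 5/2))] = (-16*v^5 + 100*v^4 + 128*v^3 - 1667*v^2 - 520*v + 2920)/(6*(4*v^4 - 12*v^3 - 71*v^2 + 120*v + 400))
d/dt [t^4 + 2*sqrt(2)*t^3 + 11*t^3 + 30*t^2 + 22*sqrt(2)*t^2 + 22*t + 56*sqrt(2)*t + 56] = 4*t^3 + 6*sqrt(2)*t^2 + 33*t^2 + 60*t + 44*sqrt(2)*t + 22 + 56*sqrt(2)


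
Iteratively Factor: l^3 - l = (l)*(l^2 - 1) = l*(l - 1)*(l + 1)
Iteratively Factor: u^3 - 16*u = (u)*(u^2 - 16) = u*(u - 4)*(u + 4)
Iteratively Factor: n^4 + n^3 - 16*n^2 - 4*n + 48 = (n + 4)*(n^3 - 3*n^2 - 4*n + 12) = (n + 2)*(n + 4)*(n^2 - 5*n + 6) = (n - 2)*(n + 2)*(n + 4)*(n - 3)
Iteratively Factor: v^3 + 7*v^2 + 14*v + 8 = (v + 1)*(v^2 + 6*v + 8) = (v + 1)*(v + 4)*(v + 2)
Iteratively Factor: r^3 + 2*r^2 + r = (r + 1)*(r^2 + r) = (r + 1)^2*(r)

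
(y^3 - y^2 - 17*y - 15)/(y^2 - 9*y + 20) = (y^2 + 4*y + 3)/(y - 4)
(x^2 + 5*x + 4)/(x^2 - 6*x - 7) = (x + 4)/(x - 7)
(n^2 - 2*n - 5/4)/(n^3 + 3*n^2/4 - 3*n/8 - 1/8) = 2*(4*n^2 - 8*n - 5)/(8*n^3 + 6*n^2 - 3*n - 1)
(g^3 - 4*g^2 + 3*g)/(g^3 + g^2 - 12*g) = (g - 1)/(g + 4)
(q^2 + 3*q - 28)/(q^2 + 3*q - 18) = (q^2 + 3*q - 28)/(q^2 + 3*q - 18)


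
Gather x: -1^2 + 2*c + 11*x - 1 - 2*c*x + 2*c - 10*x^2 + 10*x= 4*c - 10*x^2 + x*(21 - 2*c) - 2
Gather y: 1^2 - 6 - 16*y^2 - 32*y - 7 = -16*y^2 - 32*y - 12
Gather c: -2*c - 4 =-2*c - 4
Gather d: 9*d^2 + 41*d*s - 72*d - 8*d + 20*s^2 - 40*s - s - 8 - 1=9*d^2 + d*(41*s - 80) + 20*s^2 - 41*s - 9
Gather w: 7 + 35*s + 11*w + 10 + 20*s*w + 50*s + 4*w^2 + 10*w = 85*s + 4*w^2 + w*(20*s + 21) + 17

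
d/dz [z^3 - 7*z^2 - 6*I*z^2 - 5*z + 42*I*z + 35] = 3*z^2 - 14*z - 12*I*z - 5 + 42*I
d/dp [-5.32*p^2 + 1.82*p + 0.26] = 1.82 - 10.64*p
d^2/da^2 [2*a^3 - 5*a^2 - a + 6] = 12*a - 10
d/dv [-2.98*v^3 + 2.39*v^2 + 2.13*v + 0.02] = -8.94*v^2 + 4.78*v + 2.13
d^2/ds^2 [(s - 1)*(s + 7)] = 2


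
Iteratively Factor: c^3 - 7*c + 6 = (c - 2)*(c^2 + 2*c - 3) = (c - 2)*(c + 3)*(c - 1)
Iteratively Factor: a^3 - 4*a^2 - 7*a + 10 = (a + 2)*(a^2 - 6*a + 5) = (a - 1)*(a + 2)*(a - 5)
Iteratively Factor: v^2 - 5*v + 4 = (v - 1)*(v - 4)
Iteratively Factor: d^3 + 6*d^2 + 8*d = (d)*(d^2 + 6*d + 8) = d*(d + 4)*(d + 2)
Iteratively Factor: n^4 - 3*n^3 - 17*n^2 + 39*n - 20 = (n - 1)*(n^3 - 2*n^2 - 19*n + 20) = (n - 1)*(n + 4)*(n^2 - 6*n + 5) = (n - 5)*(n - 1)*(n + 4)*(n - 1)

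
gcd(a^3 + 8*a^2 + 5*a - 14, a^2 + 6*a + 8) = a + 2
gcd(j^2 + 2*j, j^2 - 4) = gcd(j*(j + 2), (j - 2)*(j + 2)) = j + 2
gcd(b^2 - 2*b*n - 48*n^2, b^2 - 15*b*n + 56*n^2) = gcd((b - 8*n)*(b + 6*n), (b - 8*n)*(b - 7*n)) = b - 8*n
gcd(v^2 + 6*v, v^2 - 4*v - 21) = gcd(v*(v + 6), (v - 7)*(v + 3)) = 1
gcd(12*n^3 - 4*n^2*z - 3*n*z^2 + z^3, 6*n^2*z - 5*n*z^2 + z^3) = 6*n^2 - 5*n*z + z^2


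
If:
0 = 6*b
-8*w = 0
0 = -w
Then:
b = 0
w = 0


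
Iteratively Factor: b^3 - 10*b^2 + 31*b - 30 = (b - 5)*(b^2 - 5*b + 6) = (b - 5)*(b - 3)*(b - 2)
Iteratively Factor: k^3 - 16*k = (k + 4)*(k^2 - 4*k) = k*(k + 4)*(k - 4)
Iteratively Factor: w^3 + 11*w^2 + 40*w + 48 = (w + 3)*(w^2 + 8*w + 16) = (w + 3)*(w + 4)*(w + 4)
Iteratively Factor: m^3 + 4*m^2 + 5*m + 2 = (m + 1)*(m^2 + 3*m + 2) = (m + 1)^2*(m + 2)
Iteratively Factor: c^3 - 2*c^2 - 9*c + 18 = (c - 3)*(c^2 + c - 6) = (c - 3)*(c + 3)*(c - 2)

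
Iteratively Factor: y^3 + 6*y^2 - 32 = (y + 4)*(y^2 + 2*y - 8) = (y - 2)*(y + 4)*(y + 4)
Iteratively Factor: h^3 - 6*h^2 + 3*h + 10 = (h - 2)*(h^2 - 4*h - 5) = (h - 5)*(h - 2)*(h + 1)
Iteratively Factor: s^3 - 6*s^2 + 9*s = (s)*(s^2 - 6*s + 9) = s*(s - 3)*(s - 3)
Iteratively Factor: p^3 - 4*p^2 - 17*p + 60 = (p - 5)*(p^2 + p - 12) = (p - 5)*(p - 3)*(p + 4)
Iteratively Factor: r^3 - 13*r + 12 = (r - 3)*(r^2 + 3*r - 4) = (r - 3)*(r - 1)*(r + 4)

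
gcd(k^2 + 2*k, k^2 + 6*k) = k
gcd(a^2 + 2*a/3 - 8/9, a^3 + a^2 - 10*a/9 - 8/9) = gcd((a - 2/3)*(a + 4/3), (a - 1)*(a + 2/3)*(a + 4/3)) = a + 4/3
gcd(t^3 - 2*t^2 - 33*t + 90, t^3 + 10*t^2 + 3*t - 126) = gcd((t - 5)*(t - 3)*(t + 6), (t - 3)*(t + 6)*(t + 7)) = t^2 + 3*t - 18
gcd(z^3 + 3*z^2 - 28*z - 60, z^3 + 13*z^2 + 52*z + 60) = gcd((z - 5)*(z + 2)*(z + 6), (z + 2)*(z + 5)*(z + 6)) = z^2 + 8*z + 12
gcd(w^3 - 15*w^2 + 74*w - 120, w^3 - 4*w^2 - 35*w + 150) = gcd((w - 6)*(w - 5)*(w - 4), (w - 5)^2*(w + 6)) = w - 5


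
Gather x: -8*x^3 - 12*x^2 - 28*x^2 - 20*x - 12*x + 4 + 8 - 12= -8*x^3 - 40*x^2 - 32*x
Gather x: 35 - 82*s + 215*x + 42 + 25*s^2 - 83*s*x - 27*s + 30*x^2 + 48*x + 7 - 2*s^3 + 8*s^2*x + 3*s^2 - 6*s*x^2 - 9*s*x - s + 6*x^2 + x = -2*s^3 + 28*s^2 - 110*s + x^2*(36 - 6*s) + x*(8*s^2 - 92*s + 264) + 84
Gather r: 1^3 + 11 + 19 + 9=40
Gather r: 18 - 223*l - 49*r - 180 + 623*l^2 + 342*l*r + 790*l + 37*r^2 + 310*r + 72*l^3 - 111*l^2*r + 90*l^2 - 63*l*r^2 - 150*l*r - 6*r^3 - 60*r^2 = 72*l^3 + 713*l^2 + 567*l - 6*r^3 + r^2*(-63*l - 23) + r*(-111*l^2 + 192*l + 261) - 162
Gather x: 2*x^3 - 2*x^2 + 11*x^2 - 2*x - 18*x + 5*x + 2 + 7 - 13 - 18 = 2*x^3 + 9*x^2 - 15*x - 22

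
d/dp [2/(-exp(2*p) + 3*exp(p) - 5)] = (4*exp(p) - 6)*exp(p)/(exp(2*p) - 3*exp(p) + 5)^2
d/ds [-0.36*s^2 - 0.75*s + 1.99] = -0.72*s - 0.75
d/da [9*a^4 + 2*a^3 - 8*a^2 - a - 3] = 36*a^3 + 6*a^2 - 16*a - 1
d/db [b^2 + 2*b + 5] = 2*b + 2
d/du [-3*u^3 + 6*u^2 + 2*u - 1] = -9*u^2 + 12*u + 2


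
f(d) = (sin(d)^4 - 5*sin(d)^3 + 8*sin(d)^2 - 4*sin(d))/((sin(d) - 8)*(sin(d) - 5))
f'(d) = (4*sin(d)^3*cos(d) - 15*sin(d)^2*cos(d) + 16*sin(d)*cos(d) - 4*cos(d))/((sin(d) - 8)*(sin(d) - 5)) - (sin(d)^4 - 5*sin(d)^3 + 8*sin(d)^2 - 4*sin(d))*cos(d)/((sin(d) - 8)*(sin(d) - 5)^2) - (sin(d)^4 - 5*sin(d)^3 + 8*sin(d)^2 - 4*sin(d))*cos(d)/((sin(d) - 8)^2*(sin(d) - 5))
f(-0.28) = 0.04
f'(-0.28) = -0.20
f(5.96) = 0.05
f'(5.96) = -0.22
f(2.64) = -0.02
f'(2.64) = -0.01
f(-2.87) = 0.04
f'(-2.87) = 0.20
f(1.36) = -0.00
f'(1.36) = 0.01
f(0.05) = -0.00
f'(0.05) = -0.08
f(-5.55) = -0.01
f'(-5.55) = 0.02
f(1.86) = -0.00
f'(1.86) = -0.01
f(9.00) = -0.02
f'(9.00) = 0.00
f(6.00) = 0.04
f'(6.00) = -0.20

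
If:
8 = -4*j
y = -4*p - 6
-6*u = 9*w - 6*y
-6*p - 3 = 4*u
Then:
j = -2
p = -y/4 - 3/2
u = 3*y/8 + 3/2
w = 5*y/12 - 1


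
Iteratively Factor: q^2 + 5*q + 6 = (q + 2)*(q + 3)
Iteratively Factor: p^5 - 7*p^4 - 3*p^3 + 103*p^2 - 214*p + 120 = (p - 3)*(p^4 - 4*p^3 - 15*p^2 + 58*p - 40) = (p - 5)*(p - 3)*(p^3 + p^2 - 10*p + 8) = (p - 5)*(p - 3)*(p + 4)*(p^2 - 3*p + 2) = (p - 5)*(p - 3)*(p - 1)*(p + 4)*(p - 2)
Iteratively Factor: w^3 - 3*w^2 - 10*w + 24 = (w - 2)*(w^2 - w - 12) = (w - 4)*(w - 2)*(w + 3)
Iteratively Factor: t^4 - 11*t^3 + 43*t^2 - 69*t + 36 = (t - 3)*(t^3 - 8*t^2 + 19*t - 12) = (t - 4)*(t - 3)*(t^2 - 4*t + 3) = (t - 4)*(t - 3)*(t - 1)*(t - 3)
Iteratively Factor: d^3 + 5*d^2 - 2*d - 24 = (d + 4)*(d^2 + d - 6) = (d + 3)*(d + 4)*(d - 2)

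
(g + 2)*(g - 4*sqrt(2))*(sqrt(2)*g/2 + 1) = sqrt(2)*g^3/2 - 3*g^2 + sqrt(2)*g^2 - 6*g - 4*sqrt(2)*g - 8*sqrt(2)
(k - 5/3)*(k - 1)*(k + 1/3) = k^3 - 7*k^2/3 + 7*k/9 + 5/9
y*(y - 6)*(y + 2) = y^3 - 4*y^2 - 12*y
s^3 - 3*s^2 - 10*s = s*(s - 5)*(s + 2)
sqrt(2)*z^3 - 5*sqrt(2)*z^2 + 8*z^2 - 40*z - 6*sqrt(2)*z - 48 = (z - 6)*(z + 4*sqrt(2))*(sqrt(2)*z + sqrt(2))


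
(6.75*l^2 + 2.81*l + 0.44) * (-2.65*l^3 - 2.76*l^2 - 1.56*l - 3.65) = -17.8875*l^5 - 26.0765*l^4 - 19.4516*l^3 - 30.2355*l^2 - 10.9429*l - 1.606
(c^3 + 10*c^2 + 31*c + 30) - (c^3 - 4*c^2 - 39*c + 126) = 14*c^2 + 70*c - 96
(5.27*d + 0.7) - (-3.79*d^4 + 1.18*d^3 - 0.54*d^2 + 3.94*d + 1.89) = 3.79*d^4 - 1.18*d^3 + 0.54*d^2 + 1.33*d - 1.19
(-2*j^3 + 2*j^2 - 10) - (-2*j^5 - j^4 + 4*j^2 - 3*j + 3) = 2*j^5 + j^4 - 2*j^3 - 2*j^2 + 3*j - 13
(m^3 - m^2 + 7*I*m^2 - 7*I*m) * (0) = 0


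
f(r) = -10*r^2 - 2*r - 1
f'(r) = -20*r - 2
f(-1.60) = -23.40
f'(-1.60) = 30.00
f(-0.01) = -0.98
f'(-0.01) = -1.80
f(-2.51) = -58.98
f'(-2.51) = 48.20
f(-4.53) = -197.15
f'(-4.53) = 88.60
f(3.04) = -99.50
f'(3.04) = -62.80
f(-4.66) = -208.84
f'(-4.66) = 91.20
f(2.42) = -64.40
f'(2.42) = -50.40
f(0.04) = -1.10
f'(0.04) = -2.80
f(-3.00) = -85.00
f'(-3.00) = 58.00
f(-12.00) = -1417.00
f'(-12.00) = 238.00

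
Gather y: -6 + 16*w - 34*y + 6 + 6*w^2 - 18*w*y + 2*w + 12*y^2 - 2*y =6*w^2 + 18*w + 12*y^2 + y*(-18*w - 36)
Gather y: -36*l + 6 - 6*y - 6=-36*l - 6*y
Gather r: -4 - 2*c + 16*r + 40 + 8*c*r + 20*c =18*c + r*(8*c + 16) + 36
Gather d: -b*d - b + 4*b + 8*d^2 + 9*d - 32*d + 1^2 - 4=3*b + 8*d^2 + d*(-b - 23) - 3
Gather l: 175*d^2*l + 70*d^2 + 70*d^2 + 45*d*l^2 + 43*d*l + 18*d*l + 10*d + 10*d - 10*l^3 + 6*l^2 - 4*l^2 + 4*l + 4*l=140*d^2 + 20*d - 10*l^3 + l^2*(45*d + 2) + l*(175*d^2 + 61*d + 8)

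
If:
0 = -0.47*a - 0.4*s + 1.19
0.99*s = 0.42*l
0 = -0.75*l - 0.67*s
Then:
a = 2.53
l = 0.00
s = 0.00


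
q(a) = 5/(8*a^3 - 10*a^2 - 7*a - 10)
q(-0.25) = -0.56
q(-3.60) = -0.01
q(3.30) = 0.03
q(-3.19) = -0.01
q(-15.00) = 0.00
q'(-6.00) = 0.00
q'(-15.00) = 0.00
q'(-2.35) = -0.04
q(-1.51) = -0.10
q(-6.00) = 0.00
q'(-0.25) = 0.03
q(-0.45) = -0.52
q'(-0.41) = -0.30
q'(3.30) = -0.04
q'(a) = 5*(-24*a^2 + 20*a + 7)/(8*a^3 - 10*a^2 - 7*a - 10)^2 = 5*(-24*a^2 + 20*a + 7)/(-8*a^3 + 10*a^2 + 7*a + 10)^2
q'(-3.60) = -0.01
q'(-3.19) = -0.01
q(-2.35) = -0.03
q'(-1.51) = -0.16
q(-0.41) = -0.53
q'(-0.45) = -0.37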